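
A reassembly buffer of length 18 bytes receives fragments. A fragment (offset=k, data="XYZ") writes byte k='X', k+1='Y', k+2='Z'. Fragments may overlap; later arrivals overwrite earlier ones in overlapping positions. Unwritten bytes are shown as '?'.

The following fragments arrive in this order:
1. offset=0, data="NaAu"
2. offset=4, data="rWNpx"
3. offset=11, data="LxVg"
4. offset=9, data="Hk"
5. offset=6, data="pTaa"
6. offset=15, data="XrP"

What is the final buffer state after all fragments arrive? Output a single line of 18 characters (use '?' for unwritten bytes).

Answer: NaAurWpTaakLxVgXrP

Derivation:
Fragment 1: offset=0 data="NaAu" -> buffer=NaAu??????????????
Fragment 2: offset=4 data="rWNpx" -> buffer=NaAurWNpx?????????
Fragment 3: offset=11 data="LxVg" -> buffer=NaAurWNpx??LxVg???
Fragment 4: offset=9 data="Hk" -> buffer=NaAurWNpxHkLxVg???
Fragment 5: offset=6 data="pTaa" -> buffer=NaAurWpTaakLxVg???
Fragment 6: offset=15 data="XrP" -> buffer=NaAurWpTaakLxVgXrP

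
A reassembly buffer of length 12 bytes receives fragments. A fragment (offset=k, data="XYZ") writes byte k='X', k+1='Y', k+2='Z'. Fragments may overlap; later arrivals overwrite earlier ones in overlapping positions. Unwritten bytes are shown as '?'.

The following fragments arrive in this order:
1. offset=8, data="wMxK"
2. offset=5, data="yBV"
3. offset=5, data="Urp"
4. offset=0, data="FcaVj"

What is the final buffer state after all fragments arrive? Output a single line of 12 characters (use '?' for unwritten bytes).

Answer: FcaVjUrpwMxK

Derivation:
Fragment 1: offset=8 data="wMxK" -> buffer=????????wMxK
Fragment 2: offset=5 data="yBV" -> buffer=?????yBVwMxK
Fragment 3: offset=5 data="Urp" -> buffer=?????UrpwMxK
Fragment 4: offset=0 data="FcaVj" -> buffer=FcaVjUrpwMxK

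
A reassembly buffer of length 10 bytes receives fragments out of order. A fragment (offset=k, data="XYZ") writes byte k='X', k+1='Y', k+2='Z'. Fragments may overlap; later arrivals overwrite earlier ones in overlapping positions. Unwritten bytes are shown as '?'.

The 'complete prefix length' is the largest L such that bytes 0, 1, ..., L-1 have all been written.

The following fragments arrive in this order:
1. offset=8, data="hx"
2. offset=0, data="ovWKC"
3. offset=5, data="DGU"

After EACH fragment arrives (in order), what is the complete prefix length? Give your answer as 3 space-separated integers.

Fragment 1: offset=8 data="hx" -> buffer=????????hx -> prefix_len=0
Fragment 2: offset=0 data="ovWKC" -> buffer=ovWKC???hx -> prefix_len=5
Fragment 3: offset=5 data="DGU" -> buffer=ovWKCDGUhx -> prefix_len=10

Answer: 0 5 10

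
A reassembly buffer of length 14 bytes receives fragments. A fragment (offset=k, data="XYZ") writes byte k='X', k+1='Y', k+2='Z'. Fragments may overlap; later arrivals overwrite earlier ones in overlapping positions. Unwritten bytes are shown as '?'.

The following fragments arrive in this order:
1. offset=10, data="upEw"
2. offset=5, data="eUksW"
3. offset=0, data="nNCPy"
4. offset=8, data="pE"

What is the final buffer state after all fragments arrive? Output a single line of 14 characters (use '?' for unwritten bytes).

Answer: nNCPyeUkpEupEw

Derivation:
Fragment 1: offset=10 data="upEw" -> buffer=??????????upEw
Fragment 2: offset=5 data="eUksW" -> buffer=?????eUksWupEw
Fragment 3: offset=0 data="nNCPy" -> buffer=nNCPyeUksWupEw
Fragment 4: offset=8 data="pE" -> buffer=nNCPyeUkpEupEw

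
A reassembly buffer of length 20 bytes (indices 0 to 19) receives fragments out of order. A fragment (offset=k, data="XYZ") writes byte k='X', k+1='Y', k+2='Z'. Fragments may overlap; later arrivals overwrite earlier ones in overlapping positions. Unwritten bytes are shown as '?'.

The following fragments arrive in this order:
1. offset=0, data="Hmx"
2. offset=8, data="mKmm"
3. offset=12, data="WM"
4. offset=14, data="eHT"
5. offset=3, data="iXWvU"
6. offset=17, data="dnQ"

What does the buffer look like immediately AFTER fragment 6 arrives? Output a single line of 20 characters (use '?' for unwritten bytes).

Fragment 1: offset=0 data="Hmx" -> buffer=Hmx?????????????????
Fragment 2: offset=8 data="mKmm" -> buffer=Hmx?????mKmm????????
Fragment 3: offset=12 data="WM" -> buffer=Hmx?????mKmmWM??????
Fragment 4: offset=14 data="eHT" -> buffer=Hmx?????mKmmWMeHT???
Fragment 5: offset=3 data="iXWvU" -> buffer=HmxiXWvUmKmmWMeHT???
Fragment 6: offset=17 data="dnQ" -> buffer=HmxiXWvUmKmmWMeHTdnQ

Answer: HmxiXWvUmKmmWMeHTdnQ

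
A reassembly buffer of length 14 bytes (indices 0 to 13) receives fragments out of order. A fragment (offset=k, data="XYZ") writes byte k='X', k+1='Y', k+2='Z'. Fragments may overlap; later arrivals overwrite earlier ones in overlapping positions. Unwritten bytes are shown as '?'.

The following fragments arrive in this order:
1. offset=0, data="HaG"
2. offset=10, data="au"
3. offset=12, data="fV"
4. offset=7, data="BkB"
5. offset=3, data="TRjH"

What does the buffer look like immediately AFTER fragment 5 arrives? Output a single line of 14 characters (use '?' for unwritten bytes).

Answer: HaGTRjHBkBaufV

Derivation:
Fragment 1: offset=0 data="HaG" -> buffer=HaG???????????
Fragment 2: offset=10 data="au" -> buffer=HaG???????au??
Fragment 3: offset=12 data="fV" -> buffer=HaG???????aufV
Fragment 4: offset=7 data="BkB" -> buffer=HaG????BkBaufV
Fragment 5: offset=3 data="TRjH" -> buffer=HaGTRjHBkBaufV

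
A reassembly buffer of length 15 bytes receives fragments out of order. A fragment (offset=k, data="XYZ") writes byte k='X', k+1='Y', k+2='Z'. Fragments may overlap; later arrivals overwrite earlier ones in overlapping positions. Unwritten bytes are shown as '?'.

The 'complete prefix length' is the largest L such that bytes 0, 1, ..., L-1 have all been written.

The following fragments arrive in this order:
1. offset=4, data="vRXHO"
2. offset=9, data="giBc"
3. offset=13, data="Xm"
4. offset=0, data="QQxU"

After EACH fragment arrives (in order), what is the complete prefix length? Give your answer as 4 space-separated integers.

Fragment 1: offset=4 data="vRXHO" -> buffer=????vRXHO?????? -> prefix_len=0
Fragment 2: offset=9 data="giBc" -> buffer=????vRXHOgiBc?? -> prefix_len=0
Fragment 3: offset=13 data="Xm" -> buffer=????vRXHOgiBcXm -> prefix_len=0
Fragment 4: offset=0 data="QQxU" -> buffer=QQxUvRXHOgiBcXm -> prefix_len=15

Answer: 0 0 0 15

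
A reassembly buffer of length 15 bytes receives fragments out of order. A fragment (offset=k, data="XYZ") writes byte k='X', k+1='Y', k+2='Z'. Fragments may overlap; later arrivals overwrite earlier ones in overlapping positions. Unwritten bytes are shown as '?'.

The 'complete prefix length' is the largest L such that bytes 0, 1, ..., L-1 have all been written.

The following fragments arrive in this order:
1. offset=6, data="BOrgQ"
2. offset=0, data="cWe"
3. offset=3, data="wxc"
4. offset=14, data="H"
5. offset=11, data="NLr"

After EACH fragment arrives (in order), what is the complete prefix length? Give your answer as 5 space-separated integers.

Answer: 0 3 11 11 15

Derivation:
Fragment 1: offset=6 data="BOrgQ" -> buffer=??????BOrgQ???? -> prefix_len=0
Fragment 2: offset=0 data="cWe" -> buffer=cWe???BOrgQ???? -> prefix_len=3
Fragment 3: offset=3 data="wxc" -> buffer=cWewxcBOrgQ???? -> prefix_len=11
Fragment 4: offset=14 data="H" -> buffer=cWewxcBOrgQ???H -> prefix_len=11
Fragment 5: offset=11 data="NLr" -> buffer=cWewxcBOrgQNLrH -> prefix_len=15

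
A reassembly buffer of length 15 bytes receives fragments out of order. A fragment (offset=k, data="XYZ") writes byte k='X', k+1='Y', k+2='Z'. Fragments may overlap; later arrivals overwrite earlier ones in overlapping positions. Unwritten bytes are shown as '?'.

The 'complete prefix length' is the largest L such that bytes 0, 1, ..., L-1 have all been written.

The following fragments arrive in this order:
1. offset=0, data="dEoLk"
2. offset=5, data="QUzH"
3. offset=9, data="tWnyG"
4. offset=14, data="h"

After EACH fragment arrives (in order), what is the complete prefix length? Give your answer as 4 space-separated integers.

Answer: 5 9 14 15

Derivation:
Fragment 1: offset=0 data="dEoLk" -> buffer=dEoLk?????????? -> prefix_len=5
Fragment 2: offset=5 data="QUzH" -> buffer=dEoLkQUzH?????? -> prefix_len=9
Fragment 3: offset=9 data="tWnyG" -> buffer=dEoLkQUzHtWnyG? -> prefix_len=14
Fragment 4: offset=14 data="h" -> buffer=dEoLkQUzHtWnyGh -> prefix_len=15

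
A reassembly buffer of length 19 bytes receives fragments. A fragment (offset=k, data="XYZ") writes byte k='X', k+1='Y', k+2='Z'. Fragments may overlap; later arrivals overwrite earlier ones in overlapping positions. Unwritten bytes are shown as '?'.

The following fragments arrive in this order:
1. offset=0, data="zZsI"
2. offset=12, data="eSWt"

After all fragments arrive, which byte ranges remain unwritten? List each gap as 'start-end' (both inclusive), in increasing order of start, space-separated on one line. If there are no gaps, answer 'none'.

Fragment 1: offset=0 len=4
Fragment 2: offset=12 len=4
Gaps: 4-11 16-18

Answer: 4-11 16-18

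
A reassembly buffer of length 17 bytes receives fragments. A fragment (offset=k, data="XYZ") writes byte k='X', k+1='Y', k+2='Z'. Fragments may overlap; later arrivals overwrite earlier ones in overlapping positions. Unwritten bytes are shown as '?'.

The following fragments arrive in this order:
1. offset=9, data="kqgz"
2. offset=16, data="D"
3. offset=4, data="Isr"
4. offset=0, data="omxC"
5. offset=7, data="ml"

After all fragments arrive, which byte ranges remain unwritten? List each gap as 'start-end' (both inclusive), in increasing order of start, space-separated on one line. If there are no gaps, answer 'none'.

Answer: 13-15

Derivation:
Fragment 1: offset=9 len=4
Fragment 2: offset=16 len=1
Fragment 3: offset=4 len=3
Fragment 4: offset=0 len=4
Fragment 5: offset=7 len=2
Gaps: 13-15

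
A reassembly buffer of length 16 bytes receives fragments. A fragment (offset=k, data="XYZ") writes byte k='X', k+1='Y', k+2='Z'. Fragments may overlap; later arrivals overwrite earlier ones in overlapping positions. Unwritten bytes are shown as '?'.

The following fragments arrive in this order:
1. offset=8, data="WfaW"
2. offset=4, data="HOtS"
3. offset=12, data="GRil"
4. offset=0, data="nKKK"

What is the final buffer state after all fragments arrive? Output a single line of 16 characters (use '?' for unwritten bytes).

Fragment 1: offset=8 data="WfaW" -> buffer=????????WfaW????
Fragment 2: offset=4 data="HOtS" -> buffer=????HOtSWfaW????
Fragment 3: offset=12 data="GRil" -> buffer=????HOtSWfaWGRil
Fragment 4: offset=0 data="nKKK" -> buffer=nKKKHOtSWfaWGRil

Answer: nKKKHOtSWfaWGRil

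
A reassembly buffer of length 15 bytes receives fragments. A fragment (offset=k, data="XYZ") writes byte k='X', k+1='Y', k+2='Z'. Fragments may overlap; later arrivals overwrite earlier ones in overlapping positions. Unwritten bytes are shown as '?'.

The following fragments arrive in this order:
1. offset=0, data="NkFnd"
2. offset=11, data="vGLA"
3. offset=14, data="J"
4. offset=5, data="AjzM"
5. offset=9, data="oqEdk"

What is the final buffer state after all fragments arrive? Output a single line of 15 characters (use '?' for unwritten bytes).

Fragment 1: offset=0 data="NkFnd" -> buffer=NkFnd??????????
Fragment 2: offset=11 data="vGLA" -> buffer=NkFnd??????vGLA
Fragment 3: offset=14 data="J" -> buffer=NkFnd??????vGLJ
Fragment 4: offset=5 data="AjzM" -> buffer=NkFndAjzM??vGLJ
Fragment 5: offset=9 data="oqEdk" -> buffer=NkFndAjzMoqEdkJ

Answer: NkFndAjzMoqEdkJ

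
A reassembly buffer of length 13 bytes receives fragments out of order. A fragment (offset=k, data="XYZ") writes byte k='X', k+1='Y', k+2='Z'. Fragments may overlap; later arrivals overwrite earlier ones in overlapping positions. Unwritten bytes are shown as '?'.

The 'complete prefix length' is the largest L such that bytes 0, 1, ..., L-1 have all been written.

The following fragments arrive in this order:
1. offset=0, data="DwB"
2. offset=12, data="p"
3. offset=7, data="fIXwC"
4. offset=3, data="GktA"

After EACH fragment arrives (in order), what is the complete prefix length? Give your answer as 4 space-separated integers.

Fragment 1: offset=0 data="DwB" -> buffer=DwB?????????? -> prefix_len=3
Fragment 2: offset=12 data="p" -> buffer=DwB?????????p -> prefix_len=3
Fragment 3: offset=7 data="fIXwC" -> buffer=DwB????fIXwCp -> prefix_len=3
Fragment 4: offset=3 data="GktA" -> buffer=DwBGktAfIXwCp -> prefix_len=13

Answer: 3 3 3 13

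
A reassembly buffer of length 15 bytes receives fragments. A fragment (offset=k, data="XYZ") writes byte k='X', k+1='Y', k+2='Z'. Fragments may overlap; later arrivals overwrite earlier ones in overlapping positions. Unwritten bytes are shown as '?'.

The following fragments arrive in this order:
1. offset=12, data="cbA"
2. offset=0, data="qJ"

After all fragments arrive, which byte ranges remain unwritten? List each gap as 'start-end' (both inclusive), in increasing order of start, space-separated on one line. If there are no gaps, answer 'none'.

Answer: 2-11

Derivation:
Fragment 1: offset=12 len=3
Fragment 2: offset=0 len=2
Gaps: 2-11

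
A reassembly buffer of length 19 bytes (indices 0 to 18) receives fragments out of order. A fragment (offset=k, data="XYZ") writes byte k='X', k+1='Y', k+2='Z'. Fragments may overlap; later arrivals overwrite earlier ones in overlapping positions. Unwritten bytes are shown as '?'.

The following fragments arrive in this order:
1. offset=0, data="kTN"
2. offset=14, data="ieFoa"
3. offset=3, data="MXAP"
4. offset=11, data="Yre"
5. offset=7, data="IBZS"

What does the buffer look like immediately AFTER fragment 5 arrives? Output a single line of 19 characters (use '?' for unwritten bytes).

Fragment 1: offset=0 data="kTN" -> buffer=kTN????????????????
Fragment 2: offset=14 data="ieFoa" -> buffer=kTN???????????ieFoa
Fragment 3: offset=3 data="MXAP" -> buffer=kTNMXAP???????ieFoa
Fragment 4: offset=11 data="Yre" -> buffer=kTNMXAP????YreieFoa
Fragment 5: offset=7 data="IBZS" -> buffer=kTNMXAPIBZSYreieFoa

Answer: kTNMXAPIBZSYreieFoa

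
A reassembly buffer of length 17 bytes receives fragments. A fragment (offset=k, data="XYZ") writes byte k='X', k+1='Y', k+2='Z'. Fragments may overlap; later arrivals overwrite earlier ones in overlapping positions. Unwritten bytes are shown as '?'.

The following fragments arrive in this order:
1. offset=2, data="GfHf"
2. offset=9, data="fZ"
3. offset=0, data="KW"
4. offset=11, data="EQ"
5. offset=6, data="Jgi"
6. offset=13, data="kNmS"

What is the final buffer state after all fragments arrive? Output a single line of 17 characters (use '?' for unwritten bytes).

Answer: KWGfHfJgifZEQkNmS

Derivation:
Fragment 1: offset=2 data="GfHf" -> buffer=??GfHf???????????
Fragment 2: offset=9 data="fZ" -> buffer=??GfHf???fZ??????
Fragment 3: offset=0 data="KW" -> buffer=KWGfHf???fZ??????
Fragment 4: offset=11 data="EQ" -> buffer=KWGfHf???fZEQ????
Fragment 5: offset=6 data="Jgi" -> buffer=KWGfHfJgifZEQ????
Fragment 6: offset=13 data="kNmS" -> buffer=KWGfHfJgifZEQkNmS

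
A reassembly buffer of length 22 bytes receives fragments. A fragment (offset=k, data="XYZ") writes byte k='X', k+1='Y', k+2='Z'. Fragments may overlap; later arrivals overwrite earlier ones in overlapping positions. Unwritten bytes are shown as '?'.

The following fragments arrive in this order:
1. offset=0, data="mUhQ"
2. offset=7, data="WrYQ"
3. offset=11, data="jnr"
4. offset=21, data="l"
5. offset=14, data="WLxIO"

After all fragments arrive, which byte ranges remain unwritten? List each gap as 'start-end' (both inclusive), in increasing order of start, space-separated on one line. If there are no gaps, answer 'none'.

Answer: 4-6 19-20

Derivation:
Fragment 1: offset=0 len=4
Fragment 2: offset=7 len=4
Fragment 3: offset=11 len=3
Fragment 4: offset=21 len=1
Fragment 5: offset=14 len=5
Gaps: 4-6 19-20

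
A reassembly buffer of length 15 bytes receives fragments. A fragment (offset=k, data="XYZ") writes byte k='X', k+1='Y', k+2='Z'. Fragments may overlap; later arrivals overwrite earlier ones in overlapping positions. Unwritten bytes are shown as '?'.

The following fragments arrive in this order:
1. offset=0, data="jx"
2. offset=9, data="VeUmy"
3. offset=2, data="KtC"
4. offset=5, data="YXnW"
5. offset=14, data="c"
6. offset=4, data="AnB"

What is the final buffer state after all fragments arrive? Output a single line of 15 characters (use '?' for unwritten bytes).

Fragment 1: offset=0 data="jx" -> buffer=jx?????????????
Fragment 2: offset=9 data="VeUmy" -> buffer=jx???????VeUmy?
Fragment 3: offset=2 data="KtC" -> buffer=jxKtC????VeUmy?
Fragment 4: offset=5 data="YXnW" -> buffer=jxKtCYXnWVeUmy?
Fragment 5: offset=14 data="c" -> buffer=jxKtCYXnWVeUmyc
Fragment 6: offset=4 data="AnB" -> buffer=jxKtAnBnWVeUmyc

Answer: jxKtAnBnWVeUmyc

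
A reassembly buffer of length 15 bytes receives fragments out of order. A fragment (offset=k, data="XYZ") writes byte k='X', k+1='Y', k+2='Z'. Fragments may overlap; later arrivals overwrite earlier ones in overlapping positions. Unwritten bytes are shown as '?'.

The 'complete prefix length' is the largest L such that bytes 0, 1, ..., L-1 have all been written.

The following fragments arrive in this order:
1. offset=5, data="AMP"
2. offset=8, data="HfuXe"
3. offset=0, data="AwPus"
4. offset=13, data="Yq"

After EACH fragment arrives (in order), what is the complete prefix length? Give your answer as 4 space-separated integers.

Answer: 0 0 13 15

Derivation:
Fragment 1: offset=5 data="AMP" -> buffer=?????AMP??????? -> prefix_len=0
Fragment 2: offset=8 data="HfuXe" -> buffer=?????AMPHfuXe?? -> prefix_len=0
Fragment 3: offset=0 data="AwPus" -> buffer=AwPusAMPHfuXe?? -> prefix_len=13
Fragment 4: offset=13 data="Yq" -> buffer=AwPusAMPHfuXeYq -> prefix_len=15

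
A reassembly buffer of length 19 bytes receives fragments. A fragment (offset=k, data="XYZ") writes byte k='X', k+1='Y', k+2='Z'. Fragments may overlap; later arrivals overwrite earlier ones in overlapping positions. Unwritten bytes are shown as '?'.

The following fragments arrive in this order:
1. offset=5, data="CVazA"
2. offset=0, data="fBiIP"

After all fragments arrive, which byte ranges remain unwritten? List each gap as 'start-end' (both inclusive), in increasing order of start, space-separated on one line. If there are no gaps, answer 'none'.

Fragment 1: offset=5 len=5
Fragment 2: offset=0 len=5
Gaps: 10-18

Answer: 10-18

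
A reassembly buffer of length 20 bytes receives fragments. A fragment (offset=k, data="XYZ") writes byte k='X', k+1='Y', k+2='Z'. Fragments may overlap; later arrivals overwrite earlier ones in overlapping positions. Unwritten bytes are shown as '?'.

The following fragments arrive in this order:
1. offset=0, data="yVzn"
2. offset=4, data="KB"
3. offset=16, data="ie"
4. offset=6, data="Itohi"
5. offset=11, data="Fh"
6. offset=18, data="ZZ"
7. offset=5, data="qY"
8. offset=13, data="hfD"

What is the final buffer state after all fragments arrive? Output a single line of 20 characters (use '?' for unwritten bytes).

Answer: yVznKqYtohiFhhfDieZZ

Derivation:
Fragment 1: offset=0 data="yVzn" -> buffer=yVzn????????????????
Fragment 2: offset=4 data="KB" -> buffer=yVznKB??????????????
Fragment 3: offset=16 data="ie" -> buffer=yVznKB??????????ie??
Fragment 4: offset=6 data="Itohi" -> buffer=yVznKBItohi?????ie??
Fragment 5: offset=11 data="Fh" -> buffer=yVznKBItohiFh???ie??
Fragment 6: offset=18 data="ZZ" -> buffer=yVznKBItohiFh???ieZZ
Fragment 7: offset=5 data="qY" -> buffer=yVznKqYtohiFh???ieZZ
Fragment 8: offset=13 data="hfD" -> buffer=yVznKqYtohiFhhfDieZZ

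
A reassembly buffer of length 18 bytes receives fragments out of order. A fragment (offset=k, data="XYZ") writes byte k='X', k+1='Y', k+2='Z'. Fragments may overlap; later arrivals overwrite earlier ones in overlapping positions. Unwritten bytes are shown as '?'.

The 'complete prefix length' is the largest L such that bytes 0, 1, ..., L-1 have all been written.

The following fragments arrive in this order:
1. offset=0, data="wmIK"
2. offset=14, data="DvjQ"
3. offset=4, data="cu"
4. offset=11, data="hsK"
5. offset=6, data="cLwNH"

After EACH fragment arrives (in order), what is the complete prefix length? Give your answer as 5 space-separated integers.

Answer: 4 4 6 6 18

Derivation:
Fragment 1: offset=0 data="wmIK" -> buffer=wmIK?????????????? -> prefix_len=4
Fragment 2: offset=14 data="DvjQ" -> buffer=wmIK??????????DvjQ -> prefix_len=4
Fragment 3: offset=4 data="cu" -> buffer=wmIKcu????????DvjQ -> prefix_len=6
Fragment 4: offset=11 data="hsK" -> buffer=wmIKcu?????hsKDvjQ -> prefix_len=6
Fragment 5: offset=6 data="cLwNH" -> buffer=wmIKcucLwNHhsKDvjQ -> prefix_len=18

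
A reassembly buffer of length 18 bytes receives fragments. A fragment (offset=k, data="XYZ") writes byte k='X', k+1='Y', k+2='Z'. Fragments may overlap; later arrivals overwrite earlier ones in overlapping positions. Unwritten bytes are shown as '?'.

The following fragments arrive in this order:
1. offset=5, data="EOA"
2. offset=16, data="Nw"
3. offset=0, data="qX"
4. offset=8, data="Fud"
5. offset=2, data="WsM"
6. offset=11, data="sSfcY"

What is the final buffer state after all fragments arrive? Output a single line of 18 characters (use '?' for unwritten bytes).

Fragment 1: offset=5 data="EOA" -> buffer=?????EOA??????????
Fragment 2: offset=16 data="Nw" -> buffer=?????EOA????????Nw
Fragment 3: offset=0 data="qX" -> buffer=qX???EOA????????Nw
Fragment 4: offset=8 data="Fud" -> buffer=qX???EOAFud?????Nw
Fragment 5: offset=2 data="WsM" -> buffer=qXWsMEOAFud?????Nw
Fragment 6: offset=11 data="sSfcY" -> buffer=qXWsMEOAFudsSfcYNw

Answer: qXWsMEOAFudsSfcYNw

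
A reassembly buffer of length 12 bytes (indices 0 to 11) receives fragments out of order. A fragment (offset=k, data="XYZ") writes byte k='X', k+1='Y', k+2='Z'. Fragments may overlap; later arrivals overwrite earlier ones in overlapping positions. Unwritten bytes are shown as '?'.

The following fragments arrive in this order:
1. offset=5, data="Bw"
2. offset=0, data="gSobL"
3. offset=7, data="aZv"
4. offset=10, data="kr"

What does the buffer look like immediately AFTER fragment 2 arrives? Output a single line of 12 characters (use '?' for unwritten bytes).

Fragment 1: offset=5 data="Bw" -> buffer=?????Bw?????
Fragment 2: offset=0 data="gSobL" -> buffer=gSobLBw?????

Answer: gSobLBw?????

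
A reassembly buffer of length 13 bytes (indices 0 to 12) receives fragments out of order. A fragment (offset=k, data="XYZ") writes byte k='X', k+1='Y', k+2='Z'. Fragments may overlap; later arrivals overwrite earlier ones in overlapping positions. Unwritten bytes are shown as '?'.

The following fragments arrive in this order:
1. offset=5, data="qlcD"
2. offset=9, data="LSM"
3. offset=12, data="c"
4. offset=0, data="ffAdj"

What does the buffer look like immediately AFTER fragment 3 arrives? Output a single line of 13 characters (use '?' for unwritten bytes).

Answer: ?????qlcDLSMc

Derivation:
Fragment 1: offset=5 data="qlcD" -> buffer=?????qlcD????
Fragment 2: offset=9 data="LSM" -> buffer=?????qlcDLSM?
Fragment 3: offset=12 data="c" -> buffer=?????qlcDLSMc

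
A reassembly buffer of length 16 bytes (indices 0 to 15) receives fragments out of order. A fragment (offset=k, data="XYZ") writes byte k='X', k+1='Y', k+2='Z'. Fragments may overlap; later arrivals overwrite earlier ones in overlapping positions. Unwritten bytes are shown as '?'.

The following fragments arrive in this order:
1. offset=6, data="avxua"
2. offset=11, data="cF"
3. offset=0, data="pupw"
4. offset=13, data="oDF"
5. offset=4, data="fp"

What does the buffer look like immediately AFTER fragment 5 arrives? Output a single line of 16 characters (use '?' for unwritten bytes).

Fragment 1: offset=6 data="avxua" -> buffer=??????avxua?????
Fragment 2: offset=11 data="cF" -> buffer=??????avxuacF???
Fragment 3: offset=0 data="pupw" -> buffer=pupw??avxuacF???
Fragment 4: offset=13 data="oDF" -> buffer=pupw??avxuacFoDF
Fragment 5: offset=4 data="fp" -> buffer=pupwfpavxuacFoDF

Answer: pupwfpavxuacFoDF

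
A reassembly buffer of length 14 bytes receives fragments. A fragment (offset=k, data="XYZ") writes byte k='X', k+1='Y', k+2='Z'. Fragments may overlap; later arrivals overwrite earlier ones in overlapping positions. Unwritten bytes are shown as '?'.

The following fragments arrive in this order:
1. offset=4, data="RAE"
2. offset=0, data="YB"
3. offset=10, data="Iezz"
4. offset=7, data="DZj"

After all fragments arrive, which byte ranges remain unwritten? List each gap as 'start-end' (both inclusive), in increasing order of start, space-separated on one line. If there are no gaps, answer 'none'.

Fragment 1: offset=4 len=3
Fragment 2: offset=0 len=2
Fragment 3: offset=10 len=4
Fragment 4: offset=7 len=3
Gaps: 2-3

Answer: 2-3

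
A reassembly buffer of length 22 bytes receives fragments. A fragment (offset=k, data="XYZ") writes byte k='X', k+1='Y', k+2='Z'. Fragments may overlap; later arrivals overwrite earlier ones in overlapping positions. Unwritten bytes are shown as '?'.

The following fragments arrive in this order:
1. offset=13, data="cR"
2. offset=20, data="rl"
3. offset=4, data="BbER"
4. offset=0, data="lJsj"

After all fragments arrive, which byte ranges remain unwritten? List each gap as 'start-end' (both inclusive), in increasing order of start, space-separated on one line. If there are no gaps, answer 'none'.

Fragment 1: offset=13 len=2
Fragment 2: offset=20 len=2
Fragment 3: offset=4 len=4
Fragment 4: offset=0 len=4
Gaps: 8-12 15-19

Answer: 8-12 15-19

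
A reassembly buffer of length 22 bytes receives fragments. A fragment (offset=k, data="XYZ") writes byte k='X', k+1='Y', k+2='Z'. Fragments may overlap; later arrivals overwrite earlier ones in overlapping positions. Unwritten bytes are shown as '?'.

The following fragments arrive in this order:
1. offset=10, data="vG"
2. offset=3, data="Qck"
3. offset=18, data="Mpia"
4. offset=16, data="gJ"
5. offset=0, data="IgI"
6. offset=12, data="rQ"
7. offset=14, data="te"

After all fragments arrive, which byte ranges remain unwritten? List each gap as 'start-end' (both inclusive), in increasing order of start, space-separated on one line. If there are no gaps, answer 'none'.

Answer: 6-9

Derivation:
Fragment 1: offset=10 len=2
Fragment 2: offset=3 len=3
Fragment 3: offset=18 len=4
Fragment 4: offset=16 len=2
Fragment 5: offset=0 len=3
Fragment 6: offset=12 len=2
Fragment 7: offset=14 len=2
Gaps: 6-9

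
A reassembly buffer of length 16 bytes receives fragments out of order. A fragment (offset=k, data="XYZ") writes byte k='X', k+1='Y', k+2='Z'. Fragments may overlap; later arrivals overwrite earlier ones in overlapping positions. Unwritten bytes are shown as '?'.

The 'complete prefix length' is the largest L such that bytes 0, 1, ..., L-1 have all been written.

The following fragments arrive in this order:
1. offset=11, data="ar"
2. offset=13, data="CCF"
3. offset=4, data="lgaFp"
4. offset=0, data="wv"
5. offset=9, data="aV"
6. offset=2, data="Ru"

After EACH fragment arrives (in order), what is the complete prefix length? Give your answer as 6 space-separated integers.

Answer: 0 0 0 2 2 16

Derivation:
Fragment 1: offset=11 data="ar" -> buffer=???????????ar??? -> prefix_len=0
Fragment 2: offset=13 data="CCF" -> buffer=???????????arCCF -> prefix_len=0
Fragment 3: offset=4 data="lgaFp" -> buffer=????lgaFp??arCCF -> prefix_len=0
Fragment 4: offset=0 data="wv" -> buffer=wv??lgaFp??arCCF -> prefix_len=2
Fragment 5: offset=9 data="aV" -> buffer=wv??lgaFpaVarCCF -> prefix_len=2
Fragment 6: offset=2 data="Ru" -> buffer=wvRulgaFpaVarCCF -> prefix_len=16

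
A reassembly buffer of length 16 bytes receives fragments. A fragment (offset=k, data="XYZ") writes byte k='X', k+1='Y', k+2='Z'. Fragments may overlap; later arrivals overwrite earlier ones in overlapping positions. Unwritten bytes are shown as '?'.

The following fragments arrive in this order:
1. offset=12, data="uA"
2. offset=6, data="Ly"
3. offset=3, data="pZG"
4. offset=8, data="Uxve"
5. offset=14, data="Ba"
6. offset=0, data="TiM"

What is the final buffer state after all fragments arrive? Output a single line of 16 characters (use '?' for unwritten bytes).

Fragment 1: offset=12 data="uA" -> buffer=????????????uA??
Fragment 2: offset=6 data="Ly" -> buffer=??????Ly????uA??
Fragment 3: offset=3 data="pZG" -> buffer=???pZGLy????uA??
Fragment 4: offset=8 data="Uxve" -> buffer=???pZGLyUxveuA??
Fragment 5: offset=14 data="Ba" -> buffer=???pZGLyUxveuABa
Fragment 6: offset=0 data="TiM" -> buffer=TiMpZGLyUxveuABa

Answer: TiMpZGLyUxveuABa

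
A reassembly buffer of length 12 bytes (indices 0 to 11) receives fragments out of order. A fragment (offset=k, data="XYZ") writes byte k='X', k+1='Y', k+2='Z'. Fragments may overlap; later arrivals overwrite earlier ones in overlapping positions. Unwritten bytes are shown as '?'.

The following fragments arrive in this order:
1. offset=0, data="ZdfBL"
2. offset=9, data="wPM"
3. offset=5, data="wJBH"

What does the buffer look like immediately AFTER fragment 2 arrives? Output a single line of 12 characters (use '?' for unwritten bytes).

Answer: ZdfBL????wPM

Derivation:
Fragment 1: offset=0 data="ZdfBL" -> buffer=ZdfBL???????
Fragment 2: offset=9 data="wPM" -> buffer=ZdfBL????wPM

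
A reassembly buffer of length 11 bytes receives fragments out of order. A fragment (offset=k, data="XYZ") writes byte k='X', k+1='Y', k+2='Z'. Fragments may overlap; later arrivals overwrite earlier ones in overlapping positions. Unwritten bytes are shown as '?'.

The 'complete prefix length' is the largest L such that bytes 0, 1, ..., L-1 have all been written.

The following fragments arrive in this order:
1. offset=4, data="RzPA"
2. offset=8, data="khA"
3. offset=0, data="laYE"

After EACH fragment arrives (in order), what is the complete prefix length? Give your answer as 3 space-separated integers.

Answer: 0 0 11

Derivation:
Fragment 1: offset=4 data="RzPA" -> buffer=????RzPA??? -> prefix_len=0
Fragment 2: offset=8 data="khA" -> buffer=????RzPAkhA -> prefix_len=0
Fragment 3: offset=0 data="laYE" -> buffer=laYERzPAkhA -> prefix_len=11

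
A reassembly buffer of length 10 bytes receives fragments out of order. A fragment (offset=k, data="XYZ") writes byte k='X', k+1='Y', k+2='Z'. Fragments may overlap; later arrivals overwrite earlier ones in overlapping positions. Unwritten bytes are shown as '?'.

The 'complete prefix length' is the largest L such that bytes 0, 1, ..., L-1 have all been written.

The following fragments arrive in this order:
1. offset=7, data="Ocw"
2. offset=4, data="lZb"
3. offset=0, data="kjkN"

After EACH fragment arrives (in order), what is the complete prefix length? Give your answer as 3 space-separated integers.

Answer: 0 0 10

Derivation:
Fragment 1: offset=7 data="Ocw" -> buffer=???????Ocw -> prefix_len=0
Fragment 2: offset=4 data="lZb" -> buffer=????lZbOcw -> prefix_len=0
Fragment 3: offset=0 data="kjkN" -> buffer=kjkNlZbOcw -> prefix_len=10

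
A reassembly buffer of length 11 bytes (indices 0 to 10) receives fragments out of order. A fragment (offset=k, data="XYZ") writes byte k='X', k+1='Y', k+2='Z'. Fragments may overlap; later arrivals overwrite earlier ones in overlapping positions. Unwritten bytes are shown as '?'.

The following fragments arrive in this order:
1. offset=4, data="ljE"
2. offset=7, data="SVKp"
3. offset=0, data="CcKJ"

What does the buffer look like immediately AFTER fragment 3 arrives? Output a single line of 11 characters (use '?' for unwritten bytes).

Fragment 1: offset=4 data="ljE" -> buffer=????ljE????
Fragment 2: offset=7 data="SVKp" -> buffer=????ljESVKp
Fragment 3: offset=0 data="CcKJ" -> buffer=CcKJljESVKp

Answer: CcKJljESVKp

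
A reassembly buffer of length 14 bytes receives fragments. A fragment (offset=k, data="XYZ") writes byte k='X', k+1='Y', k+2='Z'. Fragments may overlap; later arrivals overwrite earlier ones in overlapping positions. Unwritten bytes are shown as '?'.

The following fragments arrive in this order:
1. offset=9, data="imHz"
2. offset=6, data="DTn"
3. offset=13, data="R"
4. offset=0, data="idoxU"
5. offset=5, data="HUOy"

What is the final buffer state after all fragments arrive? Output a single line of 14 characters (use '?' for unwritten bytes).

Answer: idoxUHUOyimHzR

Derivation:
Fragment 1: offset=9 data="imHz" -> buffer=?????????imHz?
Fragment 2: offset=6 data="DTn" -> buffer=??????DTnimHz?
Fragment 3: offset=13 data="R" -> buffer=??????DTnimHzR
Fragment 4: offset=0 data="idoxU" -> buffer=idoxU?DTnimHzR
Fragment 5: offset=5 data="HUOy" -> buffer=idoxUHUOyimHzR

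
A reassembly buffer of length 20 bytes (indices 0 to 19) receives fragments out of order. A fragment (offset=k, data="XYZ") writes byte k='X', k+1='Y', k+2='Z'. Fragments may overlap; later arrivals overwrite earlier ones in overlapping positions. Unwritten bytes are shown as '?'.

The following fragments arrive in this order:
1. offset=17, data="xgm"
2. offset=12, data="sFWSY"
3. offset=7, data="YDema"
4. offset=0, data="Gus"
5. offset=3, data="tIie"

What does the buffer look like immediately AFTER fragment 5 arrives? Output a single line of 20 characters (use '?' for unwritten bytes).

Answer: GustIieYDemasFWSYxgm

Derivation:
Fragment 1: offset=17 data="xgm" -> buffer=?????????????????xgm
Fragment 2: offset=12 data="sFWSY" -> buffer=????????????sFWSYxgm
Fragment 3: offset=7 data="YDema" -> buffer=???????YDemasFWSYxgm
Fragment 4: offset=0 data="Gus" -> buffer=Gus????YDemasFWSYxgm
Fragment 5: offset=3 data="tIie" -> buffer=GustIieYDemasFWSYxgm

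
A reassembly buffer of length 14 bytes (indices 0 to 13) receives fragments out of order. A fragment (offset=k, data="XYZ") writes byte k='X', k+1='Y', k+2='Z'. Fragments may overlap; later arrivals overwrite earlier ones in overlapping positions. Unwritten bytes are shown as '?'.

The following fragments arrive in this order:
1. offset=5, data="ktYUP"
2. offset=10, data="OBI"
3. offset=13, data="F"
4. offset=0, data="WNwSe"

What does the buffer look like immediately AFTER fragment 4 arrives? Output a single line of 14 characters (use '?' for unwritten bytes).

Fragment 1: offset=5 data="ktYUP" -> buffer=?????ktYUP????
Fragment 2: offset=10 data="OBI" -> buffer=?????ktYUPOBI?
Fragment 3: offset=13 data="F" -> buffer=?????ktYUPOBIF
Fragment 4: offset=0 data="WNwSe" -> buffer=WNwSektYUPOBIF

Answer: WNwSektYUPOBIF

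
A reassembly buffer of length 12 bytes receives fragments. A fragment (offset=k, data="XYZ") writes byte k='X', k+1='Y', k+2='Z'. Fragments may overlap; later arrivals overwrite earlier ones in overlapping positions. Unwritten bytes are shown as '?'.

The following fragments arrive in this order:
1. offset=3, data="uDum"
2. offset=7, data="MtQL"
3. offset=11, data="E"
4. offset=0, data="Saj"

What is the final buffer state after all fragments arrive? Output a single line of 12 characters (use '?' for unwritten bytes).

Answer: SajuDumMtQLE

Derivation:
Fragment 1: offset=3 data="uDum" -> buffer=???uDum?????
Fragment 2: offset=7 data="MtQL" -> buffer=???uDumMtQL?
Fragment 3: offset=11 data="E" -> buffer=???uDumMtQLE
Fragment 4: offset=0 data="Saj" -> buffer=SajuDumMtQLE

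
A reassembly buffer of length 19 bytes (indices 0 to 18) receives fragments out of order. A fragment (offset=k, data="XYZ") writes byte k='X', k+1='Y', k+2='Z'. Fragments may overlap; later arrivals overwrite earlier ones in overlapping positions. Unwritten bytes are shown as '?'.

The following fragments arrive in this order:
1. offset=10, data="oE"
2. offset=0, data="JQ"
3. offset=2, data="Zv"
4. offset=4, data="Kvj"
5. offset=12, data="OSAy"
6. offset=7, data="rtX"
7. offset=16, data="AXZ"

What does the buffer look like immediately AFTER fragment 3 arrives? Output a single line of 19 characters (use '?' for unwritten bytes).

Answer: JQZv??????oE???????

Derivation:
Fragment 1: offset=10 data="oE" -> buffer=??????????oE???????
Fragment 2: offset=0 data="JQ" -> buffer=JQ????????oE???????
Fragment 3: offset=2 data="Zv" -> buffer=JQZv??????oE???????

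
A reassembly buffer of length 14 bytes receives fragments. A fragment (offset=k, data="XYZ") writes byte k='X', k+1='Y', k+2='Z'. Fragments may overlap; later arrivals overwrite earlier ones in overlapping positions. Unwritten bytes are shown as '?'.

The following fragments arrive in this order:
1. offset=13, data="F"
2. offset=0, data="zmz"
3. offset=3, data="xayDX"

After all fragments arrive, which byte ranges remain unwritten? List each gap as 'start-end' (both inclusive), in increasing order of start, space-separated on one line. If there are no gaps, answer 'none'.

Fragment 1: offset=13 len=1
Fragment 2: offset=0 len=3
Fragment 3: offset=3 len=5
Gaps: 8-12

Answer: 8-12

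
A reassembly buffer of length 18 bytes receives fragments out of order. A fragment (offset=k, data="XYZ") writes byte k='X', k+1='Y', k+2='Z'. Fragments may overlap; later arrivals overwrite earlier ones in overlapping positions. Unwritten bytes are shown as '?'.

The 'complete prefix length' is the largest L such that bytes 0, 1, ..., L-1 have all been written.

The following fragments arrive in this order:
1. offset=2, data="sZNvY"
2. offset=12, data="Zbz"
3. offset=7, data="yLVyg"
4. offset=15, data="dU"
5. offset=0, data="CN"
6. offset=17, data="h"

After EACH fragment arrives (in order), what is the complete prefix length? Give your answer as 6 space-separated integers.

Answer: 0 0 0 0 17 18

Derivation:
Fragment 1: offset=2 data="sZNvY" -> buffer=??sZNvY??????????? -> prefix_len=0
Fragment 2: offset=12 data="Zbz" -> buffer=??sZNvY?????Zbz??? -> prefix_len=0
Fragment 3: offset=7 data="yLVyg" -> buffer=??sZNvYyLVygZbz??? -> prefix_len=0
Fragment 4: offset=15 data="dU" -> buffer=??sZNvYyLVygZbzdU? -> prefix_len=0
Fragment 5: offset=0 data="CN" -> buffer=CNsZNvYyLVygZbzdU? -> prefix_len=17
Fragment 6: offset=17 data="h" -> buffer=CNsZNvYyLVygZbzdUh -> prefix_len=18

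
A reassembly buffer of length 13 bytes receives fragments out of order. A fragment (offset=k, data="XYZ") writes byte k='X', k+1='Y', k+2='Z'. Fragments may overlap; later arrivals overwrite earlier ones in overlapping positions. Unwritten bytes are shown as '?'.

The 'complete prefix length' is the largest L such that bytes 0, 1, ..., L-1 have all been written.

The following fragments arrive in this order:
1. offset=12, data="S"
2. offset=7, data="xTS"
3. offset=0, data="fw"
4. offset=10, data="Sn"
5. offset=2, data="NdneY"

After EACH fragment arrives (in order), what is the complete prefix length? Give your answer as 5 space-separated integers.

Answer: 0 0 2 2 13

Derivation:
Fragment 1: offset=12 data="S" -> buffer=????????????S -> prefix_len=0
Fragment 2: offset=7 data="xTS" -> buffer=???????xTS??S -> prefix_len=0
Fragment 3: offset=0 data="fw" -> buffer=fw?????xTS??S -> prefix_len=2
Fragment 4: offset=10 data="Sn" -> buffer=fw?????xTSSnS -> prefix_len=2
Fragment 5: offset=2 data="NdneY" -> buffer=fwNdneYxTSSnS -> prefix_len=13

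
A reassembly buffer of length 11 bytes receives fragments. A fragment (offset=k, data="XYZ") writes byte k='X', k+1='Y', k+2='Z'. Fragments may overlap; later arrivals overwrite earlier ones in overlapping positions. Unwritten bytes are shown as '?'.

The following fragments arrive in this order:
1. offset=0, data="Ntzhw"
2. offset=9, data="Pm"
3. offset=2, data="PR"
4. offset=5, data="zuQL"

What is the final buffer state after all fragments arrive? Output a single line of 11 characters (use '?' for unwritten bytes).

Fragment 1: offset=0 data="Ntzhw" -> buffer=Ntzhw??????
Fragment 2: offset=9 data="Pm" -> buffer=Ntzhw????Pm
Fragment 3: offset=2 data="PR" -> buffer=NtPRw????Pm
Fragment 4: offset=5 data="zuQL" -> buffer=NtPRwzuQLPm

Answer: NtPRwzuQLPm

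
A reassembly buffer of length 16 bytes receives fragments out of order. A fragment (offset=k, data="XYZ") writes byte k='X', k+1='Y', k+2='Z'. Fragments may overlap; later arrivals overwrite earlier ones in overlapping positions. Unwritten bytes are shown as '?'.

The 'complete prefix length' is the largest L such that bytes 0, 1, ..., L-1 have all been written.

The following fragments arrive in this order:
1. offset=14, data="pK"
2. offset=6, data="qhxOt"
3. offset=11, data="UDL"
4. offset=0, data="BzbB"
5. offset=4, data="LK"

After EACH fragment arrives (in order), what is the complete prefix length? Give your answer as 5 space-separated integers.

Answer: 0 0 0 4 16

Derivation:
Fragment 1: offset=14 data="pK" -> buffer=??????????????pK -> prefix_len=0
Fragment 2: offset=6 data="qhxOt" -> buffer=??????qhxOt???pK -> prefix_len=0
Fragment 3: offset=11 data="UDL" -> buffer=??????qhxOtUDLpK -> prefix_len=0
Fragment 4: offset=0 data="BzbB" -> buffer=BzbB??qhxOtUDLpK -> prefix_len=4
Fragment 5: offset=4 data="LK" -> buffer=BzbBLKqhxOtUDLpK -> prefix_len=16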